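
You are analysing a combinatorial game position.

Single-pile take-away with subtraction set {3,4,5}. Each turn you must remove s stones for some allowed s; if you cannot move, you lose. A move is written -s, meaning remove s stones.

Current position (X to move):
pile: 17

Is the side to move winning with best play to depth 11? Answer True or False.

ply 1, X at 17 | -3=-1→14*; -4=-1→13; -5=-1→12
ply 2, O at 14 | -3=-1→11; -4=+1→10*; -5=+1→9
ply 3, X at 10 | -3=-1→7*; -4=-1→6; -5=-1→5
ply 4, O at 7 | -3=-1→4; -4=-1→3; -5=+1→2*
ply 5: 2 is terminal -1 (X); from 17 depth 11

X winning at [17]: False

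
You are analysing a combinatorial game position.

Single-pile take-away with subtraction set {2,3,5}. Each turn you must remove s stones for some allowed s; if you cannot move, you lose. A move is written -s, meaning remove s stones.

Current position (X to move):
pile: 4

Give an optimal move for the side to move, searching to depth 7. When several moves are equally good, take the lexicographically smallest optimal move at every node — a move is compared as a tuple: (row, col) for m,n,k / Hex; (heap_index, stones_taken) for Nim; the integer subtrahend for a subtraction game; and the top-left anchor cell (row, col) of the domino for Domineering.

[4] X move#1: -2:-1/2, -3:+1/1*
[1] end (terminal -1, O#2); searched 4 to 7

X's best at [4]: -3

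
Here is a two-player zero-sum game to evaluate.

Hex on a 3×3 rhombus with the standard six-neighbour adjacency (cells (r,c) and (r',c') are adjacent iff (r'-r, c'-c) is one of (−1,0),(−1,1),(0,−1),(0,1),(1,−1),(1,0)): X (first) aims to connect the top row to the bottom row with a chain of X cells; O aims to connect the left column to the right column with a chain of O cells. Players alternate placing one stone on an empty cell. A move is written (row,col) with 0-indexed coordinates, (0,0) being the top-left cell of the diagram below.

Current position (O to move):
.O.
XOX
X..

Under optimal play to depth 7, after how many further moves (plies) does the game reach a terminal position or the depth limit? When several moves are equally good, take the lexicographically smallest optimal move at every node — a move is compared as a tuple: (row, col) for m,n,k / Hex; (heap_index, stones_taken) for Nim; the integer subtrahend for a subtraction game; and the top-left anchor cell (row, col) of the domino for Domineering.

[.O./XOX/X..] O move#1: (0,0):-1/OO./XOX/X..*, (0,2):-1/.OO/XOX/X.., (2,1):-1/.O./XOX/XO., (2,2):-1/.O./XOX/X.O
[OO./XOX/X..] X move#2: (0,2):+1/OOX/XOX/X..*, (2,1):-1/OO./XOX/XX., (2,2):-1/OO./XOX/X.X
[OOX/XOX/X..] O move#3: (2,1):-1/OOX/XOX/XO.*, (2,2):-1/OOX/XOX/X.O
[OOX/XOX/XO.] X move#4: (2,2):+1/OOX/XOX/XOX*
[OOX/XOX/XOX] end (terminal -1, O#5); searched .O./XOX/X.. to 7

PV length from [.O./XOX/X..]: 4 plies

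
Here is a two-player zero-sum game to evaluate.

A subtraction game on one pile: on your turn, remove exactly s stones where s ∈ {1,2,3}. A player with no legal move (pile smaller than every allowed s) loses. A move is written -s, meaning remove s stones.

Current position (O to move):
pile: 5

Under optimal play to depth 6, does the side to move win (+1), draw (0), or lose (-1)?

value(5, O) = +1

[5] O move#1: -1:+1/4*, -2:-1/3, -3:-1/2
[4] X move#2: -1:-1/3*, -2:-1/2, -3:-1/1
[3] O move#3: -1:-1/2, -2:-1/1, -3:+1/0*
[0] end (terminal -1, X#4); searched 5 to 6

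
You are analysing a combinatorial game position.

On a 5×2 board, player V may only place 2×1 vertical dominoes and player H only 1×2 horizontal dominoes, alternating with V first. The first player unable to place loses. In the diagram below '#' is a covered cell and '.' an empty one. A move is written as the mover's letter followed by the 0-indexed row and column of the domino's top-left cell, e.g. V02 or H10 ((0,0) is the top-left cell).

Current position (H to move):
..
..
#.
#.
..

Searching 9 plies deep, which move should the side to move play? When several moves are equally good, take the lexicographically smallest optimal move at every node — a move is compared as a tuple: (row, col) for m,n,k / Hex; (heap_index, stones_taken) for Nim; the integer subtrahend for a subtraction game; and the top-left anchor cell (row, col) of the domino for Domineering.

H's best at [../../#./#./..]: H00

ply 1, H at ../../#./#./.. | H00=+1→##/../#./#./..*; H10=+1→../##/#./#./..; H40=-1→../../#./#./##
ply 2, V at ##/../#./#./.. | V11=-1→##/.#/##/#./..*; V21=-1→##/../##/##/..; V31=-1→##/../#./##/.#
ply 3, H at ##/.#/##/#./.. | H40=+1→##/.#/##/#./##*
ply 4: ##/.#/##/#./## is terminal -1 (V); from ../../#./#./.. depth 9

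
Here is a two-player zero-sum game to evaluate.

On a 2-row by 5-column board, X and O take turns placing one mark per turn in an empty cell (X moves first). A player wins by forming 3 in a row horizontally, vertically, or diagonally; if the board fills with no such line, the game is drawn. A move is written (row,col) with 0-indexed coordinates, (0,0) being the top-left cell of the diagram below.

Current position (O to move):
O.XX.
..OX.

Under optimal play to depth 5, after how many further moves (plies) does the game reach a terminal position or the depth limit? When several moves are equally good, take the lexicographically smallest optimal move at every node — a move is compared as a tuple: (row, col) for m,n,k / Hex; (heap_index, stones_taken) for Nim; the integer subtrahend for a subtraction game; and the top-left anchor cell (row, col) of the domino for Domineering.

p1 O@[O.XX./..OX.]: (0,1)[OOXX./..OX.]-1* (0,4)[O.XXO/..OX.]-1 (1,0)[O.XX./O.OX.]-1 (1,1)[O.XX./.OOX.]-1 (1,4)[O.XX./..OXO]-1
p2 X@[OOXX./..OX.]: (0,4)[OOXXX/..OX.]+1* (1,0)[OOXX./X.OX.]+0 (1,1)[OOXX./.XOX.]+0 (1,4)[OOXX./..OXX]+0
p3 O@[OOXXX/..OX.] terminal -1; root [O.XX./..OX.] d5

PV length from [O.XX./..OX.]: 2 plies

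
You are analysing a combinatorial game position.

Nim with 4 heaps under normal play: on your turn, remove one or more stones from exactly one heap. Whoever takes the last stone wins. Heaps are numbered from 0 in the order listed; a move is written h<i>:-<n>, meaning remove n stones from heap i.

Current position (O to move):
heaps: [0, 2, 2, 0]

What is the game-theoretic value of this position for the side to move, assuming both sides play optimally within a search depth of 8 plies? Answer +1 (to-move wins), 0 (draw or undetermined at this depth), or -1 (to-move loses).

value((0,2,2,0), O) = -1

[(0,2,2,0)] O move#1: h1:-1:-1/(0,1,2,0)*, h1:-2:-1/(0,0,2,0), h2:-1:-1/(0,2,1,0), h2:-2:-1/(0,2,0,0)
[(0,1,2,0)] X move#2: h1:-1:-1/(0,0,2,0), h2:-1:+1/(0,1,1,0)*, h2:-2:-1/(0,1,0,0)
[(0,1,1,0)] O move#3: h1:-1:-1/(0,0,1,0)*, h2:-1:-1/(0,1,0,0)
[(0,0,1,0)] X move#4: h2:-1:+1/(0,0,0,0)*
[(0,0,0,0)] end (terminal -1, O#5); searched (0,2,2,0) to 8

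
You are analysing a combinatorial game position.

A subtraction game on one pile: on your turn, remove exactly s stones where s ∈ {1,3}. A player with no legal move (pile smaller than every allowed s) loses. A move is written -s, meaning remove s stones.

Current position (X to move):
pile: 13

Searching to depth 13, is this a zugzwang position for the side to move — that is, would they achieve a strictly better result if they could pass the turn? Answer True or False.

[13] X move#1: -1:+1/12*, -3:+1/10
[12] O move#2: -1:-1/11*, -3:-1/9
[11] X move#3: -1:+1/10*, -3:+1/8
[10] O move#4: -1:-1/9*, -3:-1/7
[9] X move#5: -1:+1/8*, -3:+1/6
[8] O move#6: -1:-1/7*, -3:-1/5
[7] X move#7: -1:+1/6*, -3:+1/4
[6] O move#8: -1:-1/5*, -3:-1/3
[5] X move#9: -1:+1/4*, -3:+1/2
[4] O move#10: -1:-1/3*, -3:-1/1
[3] X move#11: -1:+1/2*, -3:+1/0
[2] O move#12: -1:-1/1*
[1] X move#13: -1:+1/0*
[0] end (terminal -1, O#14); searched 13 to 13
if X skipped the turn, O would face:
~ [13] O move#1: -1:+1/12*, -3:+1/10
~ [12] X move#2: -1:-1/11*, -3:-1/9
~ [11] O move#3: -1:+1/10*, -3:+1/8
~ [10] X move#4: -1:-1/9*, -3:-1/7
~ [9] O move#5: -1:+1/8*, -3:+1/6
~ [8] X move#6: -1:-1/7*, -3:-1/5
~ [7] O move#7: -1:+1/6*, -3:+1/4
~ [6] X move#8: -1:-1/5*, -3:-1/3
~ [5] O move#9: -1:+1/4*, -3:+1/2
~ [4] X move#10: -1:-1/3*, -3:-1/1
~ [3] O move#11: -1:+1/2*, -3:+1/0
~ [2] X move#12: -1:-1/1*
~ [1] O move#13: -1:+1/0*
~ [0] end (terminal -1, X#14); searched 13 to 13
compare (X): move=+1 vs pass=-1

zugzwang(13, X) = False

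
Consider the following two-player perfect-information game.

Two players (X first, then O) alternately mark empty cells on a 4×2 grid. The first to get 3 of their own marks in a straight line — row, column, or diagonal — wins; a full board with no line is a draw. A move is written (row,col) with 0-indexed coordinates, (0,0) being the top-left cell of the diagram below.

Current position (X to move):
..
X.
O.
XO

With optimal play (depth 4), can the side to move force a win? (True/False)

X winning at [../X./O./XO]: False

[../X./O./XO] X move#1: (0,0):+0/X./X./O./XO*, (0,1):+0/.X/X./O./XO, (1,1):+0/../XX/O./XO, (2,1):+0/../X./OX/XO
[X./X./O./XO] O move#2: (0,1):+0/XO/X./O./XO*, (1,1):+0/X./XO/O./XO, (2,1):+0/X./X./OO/XO
[XO/X./O./XO] X move#3: (1,1):+0/XO/XX/O./XO*, (2,1):+0/XO/X./OX/XO
[XO/XX/O./XO] O move#4: (2,1):+0/XO/XX/OO/XO*
[XO/XX/OO/XO] end (terminal +0, X#5); searched ../X./O./XO to 4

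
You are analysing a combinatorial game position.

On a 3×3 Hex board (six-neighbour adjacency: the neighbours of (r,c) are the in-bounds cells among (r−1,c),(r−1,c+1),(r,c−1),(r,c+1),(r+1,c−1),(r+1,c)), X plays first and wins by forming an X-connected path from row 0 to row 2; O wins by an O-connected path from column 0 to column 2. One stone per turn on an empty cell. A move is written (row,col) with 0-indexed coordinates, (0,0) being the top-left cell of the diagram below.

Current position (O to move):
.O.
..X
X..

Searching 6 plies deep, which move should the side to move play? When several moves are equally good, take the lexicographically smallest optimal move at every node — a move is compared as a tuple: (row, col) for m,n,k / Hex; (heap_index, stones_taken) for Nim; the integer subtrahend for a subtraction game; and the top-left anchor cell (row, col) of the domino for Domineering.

ply 1, O at .O./..X/X.. | (0,0)=-1→OO./..X/X..; (0,2)=+1→.OO/..X/X..*; (1,0)=-1→.O./O.X/X..; (1,1)=-1→.O./.OX/X..; (2,1)=-1→.O./..X/XO.; (2,2)=-1→.O./..X/X.O
ply 2, X at .OO/..X/X.. | (0,0)=-1→XOO/..X/X..*; (1,0)=-1→.OO/X.X/X..; (1,1)=-1→.OO/.XX/X..; (2,1)=-1→.OO/..X/XX.; (2,2)=-1→.OO/..X/X.X
ply 3, O at XOO/..X/X.. | (1,0)=+1→XOO/O.X/X..*; (1,1)=-1→XOO/.OX/X..; (2,1)=-1→XOO/..X/XO.; (2,2)=-1→XOO/..X/X.O
ply 4: XOO/O.X/X.. is terminal -1 (X); from .O./..X/X.. depth 6

O's best at [.O./..X/X..]: (0,2)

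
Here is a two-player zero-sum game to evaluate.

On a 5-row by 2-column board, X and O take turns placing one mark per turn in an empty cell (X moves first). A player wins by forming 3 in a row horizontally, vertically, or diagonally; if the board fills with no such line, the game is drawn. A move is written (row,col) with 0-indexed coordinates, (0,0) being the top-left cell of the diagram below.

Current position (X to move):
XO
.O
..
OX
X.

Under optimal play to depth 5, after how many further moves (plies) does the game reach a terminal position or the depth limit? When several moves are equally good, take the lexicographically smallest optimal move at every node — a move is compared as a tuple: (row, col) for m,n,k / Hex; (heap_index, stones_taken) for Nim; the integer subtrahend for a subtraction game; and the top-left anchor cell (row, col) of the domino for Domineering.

[XO/.O/../OX/X.] X move#1: (1,0):-1/XO/XO/../OX/X., (2,0):-1/XO/.O/X./OX/X., (2,1):+0/XO/.O/.X/OX/X.*, (4,1):-1/XO/.O/../OX/XX
[XO/.O/.X/OX/X.] O move#2: (1,0):-1/XO/OO/.X/OX/X., (2,0):-1/XO/.O/OX/OX/X., (4,1):+0/XO/.O/.X/OX/XO*
[XO/.O/.X/OX/XO] X move#3: (1,0):+0/XO/XO/.X/OX/XO*, (2,0):+0/XO/.O/XX/OX/XO
[XO/XO/.X/OX/XO] O move#4: (2,0):+0/XO/XO/OX/OX/XO*
[XO/XO/OX/OX/XO] end (terminal +0, X#5); searched XO/.O/../OX/X. to 5

PV length from [XO/.O/../OX/X.]: 4 plies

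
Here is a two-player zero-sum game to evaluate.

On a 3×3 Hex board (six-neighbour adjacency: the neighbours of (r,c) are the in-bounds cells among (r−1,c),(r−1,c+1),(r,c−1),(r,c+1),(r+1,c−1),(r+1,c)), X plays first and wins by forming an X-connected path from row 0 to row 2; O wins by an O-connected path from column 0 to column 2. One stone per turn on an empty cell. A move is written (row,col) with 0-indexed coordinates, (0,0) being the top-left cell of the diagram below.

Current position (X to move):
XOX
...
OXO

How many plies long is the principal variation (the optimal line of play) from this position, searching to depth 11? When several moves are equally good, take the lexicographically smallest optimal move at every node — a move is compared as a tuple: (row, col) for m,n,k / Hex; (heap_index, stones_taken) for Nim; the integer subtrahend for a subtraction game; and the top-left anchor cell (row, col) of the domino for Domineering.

PV length from [XOX/.../OXO]: 3 plies

ply 1, X at XOX/.../OXO | (1,0)=+1→XOX/X../OXO*; (1,1)=+1→XOX/.X./OXO; (1,2)=+1→XOX/..X/OXO
ply 2, O at XOX/X../OXO | (1,1)=-1→XOX/XO./OXO*; (1,2)=-1→XOX/X.O/OXO
ply 3, X at XOX/XO./OXO | (1,2)=+1→XOX/XOX/OXO*
ply 4: XOX/XOX/OXO is terminal -1 (O); from XOX/.../OXO depth 11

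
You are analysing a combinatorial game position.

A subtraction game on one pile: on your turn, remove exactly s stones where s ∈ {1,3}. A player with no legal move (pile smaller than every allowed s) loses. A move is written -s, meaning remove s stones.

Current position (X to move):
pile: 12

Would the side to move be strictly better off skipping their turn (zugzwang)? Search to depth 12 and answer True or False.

zugzwang(12, X) = True

ply 1, X at 12 | -1=-1→11*; -3=-1→9
ply 2, O at 11 | -1=+1→10*; -3=+1→8
ply 3, X at 10 | -1=-1→9*; -3=-1→7
ply 4, O at 9 | -1=+1→8*; -3=+1→6
ply 5, X at 8 | -1=-1→7*; -3=-1→5
ply 6, O at 7 | -1=+1→6*; -3=+1→4
ply 7, X at 6 | -1=-1→5*; -3=-1→3
ply 8, O at 5 | -1=+1→4*; -3=+1→2
ply 9, X at 4 | -1=-1→3*; -3=-1→1
ply 10, O at 3 | -1=+1→2*; -3=+1→0
ply 11, X at 2 | -1=-1→1*
ply 12, O at 1 | -1=+1→0*
ply 13: 0 is terminal -1 (X); from 12 depth 12
pass branch (O moves first from the same position):
  | ply 1, O at 12 | -1=-1→11*; -3=-1→9
  | ply 2, X at 11 | -1=+1→10*; -3=+1→8
  | ply 3, O at 10 | -1=-1→9*; -3=-1→7
  | ply 4, X at 9 | -1=+1→8*; -3=+1→6
  | ply 5, O at 8 | -1=-1→7*; -3=-1→5
  | ply 6, X at 7 | -1=+1→6*; -3=+1→4
  | ply 7, O at 6 | -1=-1→5*; -3=-1→3
  | ply 8, X at 5 | -1=+1→4*; -3=+1→2
  | ply 9, O at 4 | -1=-1→3*; -3=-1→1
  | ply 10, X at 3 | -1=+1→2*; -3=+1→0
  | ply 11, O at 2 | -1=-1→1*
  | ply 12, X at 1 | -1=+1→0*
  | ply 13: 0 is terminal -1 (O); from 12 depth 12
X moving scores -1; X passing scores +1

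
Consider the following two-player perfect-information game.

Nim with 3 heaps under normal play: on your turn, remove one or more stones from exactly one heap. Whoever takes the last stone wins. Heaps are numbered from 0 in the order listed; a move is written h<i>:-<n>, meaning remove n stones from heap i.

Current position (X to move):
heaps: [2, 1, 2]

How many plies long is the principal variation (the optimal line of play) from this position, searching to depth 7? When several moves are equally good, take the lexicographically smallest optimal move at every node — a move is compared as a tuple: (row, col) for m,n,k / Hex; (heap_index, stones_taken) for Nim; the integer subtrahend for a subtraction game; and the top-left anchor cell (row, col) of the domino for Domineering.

PV length from [(2,1,2)]: 5 plies

ply 1, X at (2,1,2) | h0:-1=-1→(1,1,2); h0:-2=-1→(0,1,2); h1:-1=+1→(2,0,2)*; h2:-1=-1→(2,1,1); h2:-2=-1→(2,1,0)
ply 2, O at (2,0,2) | h0:-1=-1→(1,0,2)*; h0:-2=-1→(0,0,2); h2:-1=-1→(2,0,1); h2:-2=-1→(2,0,0)
ply 3, X at (1,0,2) | h0:-1=-1→(0,0,2); h2:-1=+1→(1,0,1)*; h2:-2=-1→(1,0,0)
ply 4, O at (1,0,1) | h0:-1=-1→(0,0,1)*; h2:-1=-1→(1,0,0)
ply 5, X at (0,0,1) | h2:-1=+1→(0,0,0)*
ply 6: (0,0,0) is terminal -1 (O); from (2,1,2) depth 7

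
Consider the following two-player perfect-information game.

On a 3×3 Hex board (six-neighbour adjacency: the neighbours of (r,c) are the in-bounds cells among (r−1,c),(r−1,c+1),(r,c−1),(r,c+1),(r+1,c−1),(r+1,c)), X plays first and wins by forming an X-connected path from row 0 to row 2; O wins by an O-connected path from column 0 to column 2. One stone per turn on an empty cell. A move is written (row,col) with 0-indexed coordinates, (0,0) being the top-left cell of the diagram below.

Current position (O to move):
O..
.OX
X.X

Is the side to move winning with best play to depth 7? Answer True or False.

p1 O@[O../.OX/X.X]: (0,1)[OO./.OX/X.X]-1 (0,2)[O.O/.OX/X.X]+1* (1,0)[O../OOX/X.X]-1 (2,1)[O../.OX/XOX]-1
p2 X@[O.O/.OX/X.X]: (0,1)[OXO/.OX/X.X]-1* (1,0)[O.O/XOX/X.X]-1 (2,1)[O.O/.OX/XXX]-1
p3 O@[OXO/.OX/X.X]: (1,0)[OXO/OOX/X.X]+1* (2,1)[OXO/.OX/XOX]-1
p4 X@[OXO/OOX/X.X] terminal -1; root [O../.OX/X.X] d7

O winning at [O../.OX/X.X]: True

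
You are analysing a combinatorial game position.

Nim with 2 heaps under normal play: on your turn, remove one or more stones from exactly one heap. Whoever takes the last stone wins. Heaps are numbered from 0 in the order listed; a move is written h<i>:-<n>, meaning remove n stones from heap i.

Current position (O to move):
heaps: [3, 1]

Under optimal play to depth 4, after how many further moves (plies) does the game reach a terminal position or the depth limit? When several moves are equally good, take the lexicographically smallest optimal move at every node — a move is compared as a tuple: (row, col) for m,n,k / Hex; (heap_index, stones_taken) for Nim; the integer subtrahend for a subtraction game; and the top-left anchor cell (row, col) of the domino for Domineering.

PV length from [(3,1)]: 3 plies

ply 1, O at (3,1) | h0:-1=-1→(2,1); h0:-2=+1→(1,1)*; h0:-3=-1→(0,1); h1:-1=-1→(3,0)
ply 2, X at (1,1) | h0:-1=-1→(0,1)*; h1:-1=-1→(1,0)
ply 3, O at (0,1) | h1:-1=+1→(0,0)*
ply 4: (0,0) is terminal -1 (X); from (3,1) depth 4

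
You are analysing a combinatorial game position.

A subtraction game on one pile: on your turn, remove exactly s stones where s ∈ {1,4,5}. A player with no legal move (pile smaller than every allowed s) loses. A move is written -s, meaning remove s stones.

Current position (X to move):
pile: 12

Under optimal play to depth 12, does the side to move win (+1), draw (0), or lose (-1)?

value(12, X) = +1

ply 1, X at 12 | -1=-1→11; -4=+1→8*; -5=-1→7
ply 2, O at 8 | -1=-1→7*; -4=-1→4; -5=-1→3
ply 3, X at 7 | -1=-1→6; -4=-1→3; -5=+1→2*
ply 4, O at 2 | -1=-1→1*
ply 5, X at 1 | -1=+1→0*
ply 6: 0 is terminal -1 (O); from 12 depth 12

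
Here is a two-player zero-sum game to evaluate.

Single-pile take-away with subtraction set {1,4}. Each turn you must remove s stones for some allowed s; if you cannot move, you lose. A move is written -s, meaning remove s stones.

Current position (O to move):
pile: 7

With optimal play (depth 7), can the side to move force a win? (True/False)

[7] O move#1: -1:-1/6*, -4:-1/3
[6] X move#2: -1:+1/5*, -4:+1/2
[5] O move#3: -1:-1/4*, -4:-1/1
[4] X move#4: -1:-1/3, -4:+1/0*
[0] end (terminal -1, O#5); searched 7 to 7

O winning at [7]: False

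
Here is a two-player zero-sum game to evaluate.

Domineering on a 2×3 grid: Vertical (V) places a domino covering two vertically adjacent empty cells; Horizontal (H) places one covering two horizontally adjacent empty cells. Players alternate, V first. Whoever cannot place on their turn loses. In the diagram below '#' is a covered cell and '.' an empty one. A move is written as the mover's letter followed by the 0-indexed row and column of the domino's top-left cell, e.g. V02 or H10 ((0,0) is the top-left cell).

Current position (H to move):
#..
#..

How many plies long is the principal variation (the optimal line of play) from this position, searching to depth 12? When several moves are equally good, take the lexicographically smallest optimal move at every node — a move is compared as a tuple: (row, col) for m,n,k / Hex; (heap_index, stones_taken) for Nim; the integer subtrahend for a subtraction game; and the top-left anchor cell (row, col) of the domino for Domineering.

ply 1, H at #../#.. | H01=+1→###/#..*; H11=+1→#../###
ply 2: ###/#.. is terminal -1 (V); from #../#.. depth 12

PV length from [#../#..]: 1 ply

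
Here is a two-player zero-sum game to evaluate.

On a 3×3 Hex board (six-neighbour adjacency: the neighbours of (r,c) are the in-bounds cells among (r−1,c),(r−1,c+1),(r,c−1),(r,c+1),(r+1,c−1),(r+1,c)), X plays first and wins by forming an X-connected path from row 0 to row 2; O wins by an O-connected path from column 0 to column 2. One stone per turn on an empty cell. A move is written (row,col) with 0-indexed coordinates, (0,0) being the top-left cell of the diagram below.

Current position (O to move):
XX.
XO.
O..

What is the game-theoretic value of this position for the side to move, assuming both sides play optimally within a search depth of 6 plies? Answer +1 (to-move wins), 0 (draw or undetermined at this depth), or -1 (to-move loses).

value(XX./XO./O.., O) = +1

[XX./XO./O..] O move#1: (0,2):+1/XXO/XO./O..*, (1,2):+1/XX./XOO/O.., (2,1):+1/XX./XO./OO., (2,2):+1/XX./XO./O.O
[XXO/XO./O..] end (terminal -1, X#2); searched XX./XO./O.. to 6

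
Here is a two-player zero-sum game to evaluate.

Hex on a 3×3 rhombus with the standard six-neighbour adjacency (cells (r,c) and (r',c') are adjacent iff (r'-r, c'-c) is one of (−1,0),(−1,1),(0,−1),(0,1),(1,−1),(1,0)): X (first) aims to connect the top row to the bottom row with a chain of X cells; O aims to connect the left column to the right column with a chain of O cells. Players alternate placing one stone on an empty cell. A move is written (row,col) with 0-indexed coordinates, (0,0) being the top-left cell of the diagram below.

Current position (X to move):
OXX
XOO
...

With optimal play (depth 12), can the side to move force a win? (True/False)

p1 X@[OXX/XOO/...]: (2,0)[OXX/XOO/X..]+1* (2,1)[OXX/XOO/.X.]-1 (2,2)[OXX/XOO/..X]-1
p2 O@[OXX/XOO/X..] terminal -1; root [OXX/XOO/...] d12

X winning at [OXX/XOO/...]: True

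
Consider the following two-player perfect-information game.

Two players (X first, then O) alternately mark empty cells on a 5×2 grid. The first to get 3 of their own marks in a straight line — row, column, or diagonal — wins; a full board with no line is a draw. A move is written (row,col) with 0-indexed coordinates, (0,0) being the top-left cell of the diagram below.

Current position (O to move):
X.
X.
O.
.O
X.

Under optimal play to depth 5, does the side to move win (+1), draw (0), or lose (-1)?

ply 1, O at X./X./O./.O/X. | (0,1)=+0→XO/X./O./.O/X.; (1,1)=+0→X./XO/O./.O/X.; (2,1)=+1→X./X./OO/.O/X.*; (3,0)=+0→X./X./O./OO/X.; (4,1)=+0→X./X./O./.O/XO
ply 2, X at X./X./OO/.O/X. | (0,1)=-1→XX/X./OO/.O/X.*; (1,1)=-1→X./XX/OO/.O/X.; (3,0)=-1→X./X./OO/XO/X.; (4,1)=-1→X./X./OO/.O/XX
ply 3, O at XX/X./OO/.O/X. | (1,1)=+1→XX/XO/OO/.O/X.*; (3,0)=+1→XX/X./OO/OO/X.; (4,1)=+1→XX/X./OO/.O/XO
ply 4: XX/XO/OO/.O/X. is terminal -1 (X); from X./X./O./.O/X. depth 5

value(X./X./O./.O/X., O) = +1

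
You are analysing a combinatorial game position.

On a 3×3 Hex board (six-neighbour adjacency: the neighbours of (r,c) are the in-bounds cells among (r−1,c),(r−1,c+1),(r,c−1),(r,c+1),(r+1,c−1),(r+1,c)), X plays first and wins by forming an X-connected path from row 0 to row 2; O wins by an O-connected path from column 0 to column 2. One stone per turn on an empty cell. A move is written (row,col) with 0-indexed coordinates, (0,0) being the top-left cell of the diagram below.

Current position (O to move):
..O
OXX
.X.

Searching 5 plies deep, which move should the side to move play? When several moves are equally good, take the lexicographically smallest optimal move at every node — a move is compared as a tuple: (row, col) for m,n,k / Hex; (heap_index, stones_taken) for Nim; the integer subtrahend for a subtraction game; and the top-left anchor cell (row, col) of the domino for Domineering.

O's best at [..O/OXX/.X.]: (0,1)

[..O/OXX/.X.] O move#1: (0,0):-1/O.O/OXX/.X., (0,1):+1/.OO/OXX/.X.*, (2,0):-1/..O/OXX/OX., (2,2):-1/..O/OXX/.XO
[.OO/OXX/.X.] end (terminal -1, X#2); searched ..O/OXX/.X. to 5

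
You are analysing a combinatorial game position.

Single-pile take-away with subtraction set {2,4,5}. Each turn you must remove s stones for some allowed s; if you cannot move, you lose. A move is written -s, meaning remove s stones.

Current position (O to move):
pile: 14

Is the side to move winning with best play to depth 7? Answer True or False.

[14] O move#1: -2:-1/12*, -4:-1/10, -5:-1/9
[12] X move#2: -2:-1/10, -4:+1/8*, -5:+1/7
[8] O move#3: -2:-1/6*, -4:-1/4, -5:-1/3
[6] X move#4: -2:-1/4, -4:-1/2, -5:+1/1*
[1] end (terminal -1, O#5); searched 14 to 7

O winning at [14]: False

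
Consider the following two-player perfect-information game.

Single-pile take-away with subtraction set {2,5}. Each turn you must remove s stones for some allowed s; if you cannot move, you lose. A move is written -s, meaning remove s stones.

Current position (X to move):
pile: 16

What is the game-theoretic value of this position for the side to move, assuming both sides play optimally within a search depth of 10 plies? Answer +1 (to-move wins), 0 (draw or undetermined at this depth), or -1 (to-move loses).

ply 1, X at 16 | -2=+1→14*; -5=+1→11
ply 2, O at 14 | -2=-1→12*; -5=-1→9
ply 3, X at 12 | -2=-1→10; -5=+1→7*
ply 4, O at 7 | -2=-1→5*; -5=-1→2
ply 5, X at 5 | -2=-1→3; -5=+1→0*
ply 6: 0 is terminal -1 (O); from 16 depth 10

value(16, X) = +1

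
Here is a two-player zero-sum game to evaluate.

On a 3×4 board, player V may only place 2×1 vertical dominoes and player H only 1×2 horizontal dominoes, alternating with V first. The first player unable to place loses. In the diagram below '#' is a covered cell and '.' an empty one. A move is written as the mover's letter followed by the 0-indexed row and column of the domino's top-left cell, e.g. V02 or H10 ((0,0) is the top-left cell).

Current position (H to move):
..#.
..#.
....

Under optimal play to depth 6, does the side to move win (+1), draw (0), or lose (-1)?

value(..#./..#./...., H) = +1

[..#./..#./....] H move#1: H00:-1/###./..#./...., H10:+1/..#./###./....*, H20:-1/..#./..#./##.., H21:-1/..#./..#./.##., H22:-1/..#./..#./..##
[..#./###./....] V move#2: V03:-1/..##/####/....*, V13:-1/..#./####/...#
[..##/####/....] H move#3: H00:+1/####/####/....*, H20:+1/..##/####/##.., H21:+1/..##/####/.##., H22:+1/..##/####/..##
[####/####/....] end (terminal -1, V#4); searched ..#./..#./.... to 6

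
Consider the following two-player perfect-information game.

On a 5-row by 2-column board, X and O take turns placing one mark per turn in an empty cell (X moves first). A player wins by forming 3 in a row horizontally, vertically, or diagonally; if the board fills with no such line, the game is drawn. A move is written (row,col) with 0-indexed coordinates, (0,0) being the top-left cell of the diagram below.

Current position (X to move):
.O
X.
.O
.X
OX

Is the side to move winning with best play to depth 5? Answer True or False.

p1 X@[.O/X./.O/.X/OX]: (0,0)[XO/X./.O/.X/OX]-1 (1,1)[.O/XX/.O/.X/OX]+0* (2,0)[.O/X./XO/.X/OX]-1 (3,0)[.O/X./.O/XX/OX]-1
p2 O@[.O/XX/.O/.X/OX]: (0,0)[OO/XX/.O/.X/OX]+0* (2,0)[.O/XX/OO/.X/OX]+0 (3,0)[.O/XX/.O/OX/OX]+0
p3 X@[OO/XX/.O/.X/OX]: (2,0)[OO/XX/XO/.X/OX]+0* (3,0)[OO/XX/.O/XX/OX]+0
p4 O@[OO/XX/XO/.X/OX]: (3,0)[OO/XX/XO/OX/OX]+0*
p5 X@[OO/XX/XO/OX/OX] terminal +0; root [.O/X./.O/.X/OX] d5

X winning at [.O/X./.O/.X/OX]: False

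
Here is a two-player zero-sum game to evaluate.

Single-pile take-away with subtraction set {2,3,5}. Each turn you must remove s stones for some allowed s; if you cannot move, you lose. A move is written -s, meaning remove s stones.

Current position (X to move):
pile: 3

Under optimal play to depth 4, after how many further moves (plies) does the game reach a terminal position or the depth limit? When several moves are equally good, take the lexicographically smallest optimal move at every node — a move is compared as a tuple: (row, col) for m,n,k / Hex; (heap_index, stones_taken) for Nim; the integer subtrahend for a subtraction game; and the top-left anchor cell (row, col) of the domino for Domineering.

PV length from [3]: 1 ply

p1 X@[3]: -2[1]+1* -3[0]+1
p2 O@[1] terminal -1; root [3] d4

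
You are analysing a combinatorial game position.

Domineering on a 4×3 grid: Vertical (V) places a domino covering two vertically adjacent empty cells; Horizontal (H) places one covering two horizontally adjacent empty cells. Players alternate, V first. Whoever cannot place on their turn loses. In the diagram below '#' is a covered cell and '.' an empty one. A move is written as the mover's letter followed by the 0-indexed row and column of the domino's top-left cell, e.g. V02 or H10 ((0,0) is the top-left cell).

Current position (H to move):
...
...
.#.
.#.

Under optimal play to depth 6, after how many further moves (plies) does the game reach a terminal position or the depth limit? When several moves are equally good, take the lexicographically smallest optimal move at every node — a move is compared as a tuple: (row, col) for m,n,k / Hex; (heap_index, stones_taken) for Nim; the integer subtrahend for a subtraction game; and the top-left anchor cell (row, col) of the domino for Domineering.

ply 1, H at .../.../.#./.#. | H00=-1→##./.../.#./.#.*; H01=-1→.##/.../.#./.#.; H10=-1→.../##./.#./.#.; H11=-1→.../.##/.#./.#.
ply 2, V at ##./.../.#./.#. | V02=+1→###/..#/.#./.#.*; V10=+1→##./#../##./.#.; V12=+1→##./..#/.##/.#.; V20=+1→##./.../##./##.; V22=+1→##./.../.##/.##
ply 3, H at ###/..#/.#./.#. | H10=-1→###/###/.#./.#.*
ply 4, V at ###/###/.#./.#. | V20=+1→###/###/##./##.*; V22=+1→###/###/.##/.##
ply 5: ###/###/##./##. is terminal -1 (H); from .../.../.#./.#. depth 6

PV length from [.../.../.#./.#.]: 4 plies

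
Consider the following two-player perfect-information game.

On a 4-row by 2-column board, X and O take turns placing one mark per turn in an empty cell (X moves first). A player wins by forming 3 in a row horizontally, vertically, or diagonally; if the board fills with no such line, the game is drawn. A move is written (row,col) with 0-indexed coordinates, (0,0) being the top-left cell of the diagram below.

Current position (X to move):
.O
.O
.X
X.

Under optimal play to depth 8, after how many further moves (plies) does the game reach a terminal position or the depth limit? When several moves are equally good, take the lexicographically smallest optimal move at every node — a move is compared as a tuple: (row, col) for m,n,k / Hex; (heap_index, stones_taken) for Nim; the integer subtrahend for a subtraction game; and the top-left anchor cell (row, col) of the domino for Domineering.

PV length from [.O/.O/.X/X.]: 4 plies

ply 1, X at .O/.O/.X/X. | (0,0)=+0→XO/.O/.X/X.*; (1,0)=+0→.O/XO/.X/X.; (2,0)=+0→.O/.O/XX/X.; (3,1)=+0→.O/.O/.X/XX
ply 2, O at XO/.O/.X/X. | (1,0)=+0→XO/OO/.X/X.*; (2,0)=+0→XO/.O/OX/X.; (3,1)=+0→XO/.O/.X/XO
ply 3, X at XO/OO/.X/X. | (2,0)=+0→XO/OO/XX/X.*; (3,1)=+0→XO/OO/.X/XX
ply 4, O at XO/OO/XX/X. | (3,1)=+0→XO/OO/XX/XO*
ply 5: XO/OO/XX/XO is terminal +0 (X); from .O/.O/.X/X. depth 8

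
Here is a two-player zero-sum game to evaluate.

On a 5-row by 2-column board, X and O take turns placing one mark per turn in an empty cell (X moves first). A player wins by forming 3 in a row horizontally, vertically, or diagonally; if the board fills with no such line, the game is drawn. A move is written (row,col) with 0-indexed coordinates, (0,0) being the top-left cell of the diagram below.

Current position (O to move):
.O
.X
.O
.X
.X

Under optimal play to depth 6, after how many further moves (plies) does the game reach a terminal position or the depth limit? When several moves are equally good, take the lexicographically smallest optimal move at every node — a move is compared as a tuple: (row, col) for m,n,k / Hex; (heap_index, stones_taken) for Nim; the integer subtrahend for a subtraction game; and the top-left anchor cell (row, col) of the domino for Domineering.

p1 O@[.O/.X/.O/.X/.X]: (0,0)[OO/.X/.O/.X/.X]+0* (1,0)[.O/OX/.O/.X/.X]+0 (2,0)[.O/.X/OO/.X/.X]+0 (3,0)[.O/.X/.O/OX/.X]+0 (4,0)[.O/.X/.O/.X/OX]+0
p2 X@[OO/.X/.O/.X/.X]: (1,0)[OO/XX/.O/.X/.X]+0* (2,0)[OO/.X/XO/.X/.X]+0 (3,0)[OO/.X/.O/XX/.X]+0 (4,0)[OO/.X/.O/.X/XX]+0
p3 O@[OO/XX/.O/.X/.X]: (2,0)[OO/XX/OO/.X/.X]+0* (3,0)[OO/XX/.O/OX/.X]+0 (4,0)[OO/XX/.O/.X/OX]+0
p4 X@[OO/XX/OO/.X/.X]: (3,0)[OO/XX/OO/XX/.X]+0* (4,0)[OO/XX/OO/.X/XX]+0
p5 O@[OO/XX/OO/XX/.X]: (4,0)[OO/XX/OO/XX/OX]+0*
p6 X@[OO/XX/OO/XX/OX] terminal +0; root [.O/.X/.O/.X/.X] d6

PV length from [.O/.X/.O/.X/.X]: 5 plies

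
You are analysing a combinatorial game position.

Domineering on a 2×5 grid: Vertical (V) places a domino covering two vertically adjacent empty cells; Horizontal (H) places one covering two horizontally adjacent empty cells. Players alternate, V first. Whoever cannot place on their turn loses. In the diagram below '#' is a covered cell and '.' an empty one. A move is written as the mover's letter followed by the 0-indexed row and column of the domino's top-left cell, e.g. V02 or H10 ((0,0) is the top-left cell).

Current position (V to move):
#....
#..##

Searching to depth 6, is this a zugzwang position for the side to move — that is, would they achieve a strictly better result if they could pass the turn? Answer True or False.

p1 V@[#..../#..##]: V01[##.../##.##]-1 V02[#.#../#.###]+1*
p2 H@[#.#../#.###]: H03[#.###/#.###]-1*
p3 V@[#.###/#.###]: V01[#####/#####]+1*
p4 H@[#####/#####] terminal -1; root [#..../#..##] d6
suppose V passes — search the same position with H to move:
pass> p1 H@[#..../#..##]: H01[###../#..##]+1* H02[#.##./#..##]-1 H03[#..##/#..##]-1 H11[#..../#####]+1
pass> p2 V@[###../#..##] terminal -1; root [#..../#..##] d6
for V: play +1, pass -1

zugzwang(#..../#..##, V) = False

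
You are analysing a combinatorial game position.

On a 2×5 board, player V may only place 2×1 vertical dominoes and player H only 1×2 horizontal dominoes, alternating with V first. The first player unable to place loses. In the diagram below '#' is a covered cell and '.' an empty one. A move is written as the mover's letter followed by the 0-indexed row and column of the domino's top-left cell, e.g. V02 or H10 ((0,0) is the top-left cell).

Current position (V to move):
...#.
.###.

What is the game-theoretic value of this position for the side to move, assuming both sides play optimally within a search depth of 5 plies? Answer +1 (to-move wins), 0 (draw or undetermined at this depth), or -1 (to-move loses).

value(...#./.###., V) = +1

[...#./.###.] V move#1: V00:+1/#..#./####.*, V04:-1/...##/.####
[#..#./####.] H move#2: H01:-1/####./####.*
[####./####.] V move#3: V04:+1/#####/#####*
[#####/#####] end (terminal -1, H#4); searched ...#./.###. to 5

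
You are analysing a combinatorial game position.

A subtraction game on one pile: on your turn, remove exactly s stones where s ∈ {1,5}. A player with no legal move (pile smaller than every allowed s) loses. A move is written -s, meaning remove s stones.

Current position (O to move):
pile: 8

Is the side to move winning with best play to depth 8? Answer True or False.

p1 O@[8]: -1[7]-1* -5[3]-1
p2 X@[7]: -1[6]+1* -5[2]+1
p3 O@[6]: -1[5]-1* -5[1]-1
p4 X@[5]: -1[4]+1* -5[0]+1
p5 O@[4]: -1[3]-1*
p6 X@[3]: -1[2]+1*
p7 O@[2]: -1[1]-1*
p8 X@[1]: -1[0]+1*
p9 O@[0] terminal -1; root [8] d8

O winning at [8]: False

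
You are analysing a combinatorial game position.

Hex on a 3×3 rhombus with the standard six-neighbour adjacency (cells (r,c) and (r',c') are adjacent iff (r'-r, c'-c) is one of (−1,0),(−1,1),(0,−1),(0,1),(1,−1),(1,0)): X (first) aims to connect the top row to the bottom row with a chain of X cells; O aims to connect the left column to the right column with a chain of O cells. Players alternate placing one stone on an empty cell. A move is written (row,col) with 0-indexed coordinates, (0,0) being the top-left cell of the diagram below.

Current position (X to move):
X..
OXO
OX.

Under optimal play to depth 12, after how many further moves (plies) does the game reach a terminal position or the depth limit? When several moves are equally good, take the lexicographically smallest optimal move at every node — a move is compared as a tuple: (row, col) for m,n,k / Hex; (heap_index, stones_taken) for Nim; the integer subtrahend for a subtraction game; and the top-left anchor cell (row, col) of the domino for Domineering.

PV length from [X../OXO/OX.]: 1 ply

p1 X@[X../OXO/OX.]: (0,1)[XX./OXO/OX.]+1* (0,2)[X.X/OXO/OX.]+1 (2,2)[X../OXO/OXX]+1
p2 O@[XX./OXO/OX.] terminal -1; root [X../OXO/OX.] d12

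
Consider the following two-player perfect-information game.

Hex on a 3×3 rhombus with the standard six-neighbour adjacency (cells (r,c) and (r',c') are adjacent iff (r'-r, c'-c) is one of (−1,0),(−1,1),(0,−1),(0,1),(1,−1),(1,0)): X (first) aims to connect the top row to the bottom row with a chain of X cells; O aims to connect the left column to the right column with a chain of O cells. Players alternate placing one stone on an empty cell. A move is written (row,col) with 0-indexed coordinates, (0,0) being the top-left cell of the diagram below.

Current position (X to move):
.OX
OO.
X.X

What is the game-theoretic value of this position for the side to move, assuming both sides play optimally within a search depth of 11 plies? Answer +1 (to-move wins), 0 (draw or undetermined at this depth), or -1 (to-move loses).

p1 X@[.OX/OO./X.X]: (0,0)[XOX/OO./X.X]-1 (1,2)[.OX/OOX/X.X]+1* (2,1)[.OX/OO./XXX]-1
p2 O@[.OX/OOX/X.X] terminal -1; root [.OX/OO./X.X] d11

value(.OX/OO./X.X, X) = +1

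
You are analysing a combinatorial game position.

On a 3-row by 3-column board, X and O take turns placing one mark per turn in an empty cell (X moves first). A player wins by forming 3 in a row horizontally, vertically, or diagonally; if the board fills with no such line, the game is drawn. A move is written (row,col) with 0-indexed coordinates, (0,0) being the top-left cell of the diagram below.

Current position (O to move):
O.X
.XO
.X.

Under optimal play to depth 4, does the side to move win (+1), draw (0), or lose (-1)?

value(O.X/.XO/.X., O) = -1

ply 1, O at O.X/.XO/.X. | (0,1)=-1→OOX/.XO/.X.*; (1,0)=-1→O.X/OXO/.X.; (2,0)=-1→O.X/.XO/OX.; (2,2)=-1→O.X/.XO/.XO
ply 2, X at OOX/.XO/.X. | (1,0)=+0→OOX/XXO/.X.; (2,0)=+1→OOX/.XO/XX.*; (2,2)=+0→OOX/.XO/.XX
ply 3: OOX/.XO/XX. is terminal -1 (O); from O.X/.XO/.X. depth 4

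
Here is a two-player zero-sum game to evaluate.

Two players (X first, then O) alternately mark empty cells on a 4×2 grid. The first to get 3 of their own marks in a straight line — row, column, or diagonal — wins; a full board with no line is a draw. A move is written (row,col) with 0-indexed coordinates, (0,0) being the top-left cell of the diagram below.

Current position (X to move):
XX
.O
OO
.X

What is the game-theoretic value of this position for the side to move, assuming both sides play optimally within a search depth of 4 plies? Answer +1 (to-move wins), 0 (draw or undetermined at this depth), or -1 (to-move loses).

value(XX/.O/OO/.X, X) = 0

p1 X@[XX/.O/OO/.X]: (1,0)[XX/XO/OO/.X]+0* (3,0)[XX/.O/OO/XX]+0
p2 O@[XX/XO/OO/.X]: (3,0)[XX/XO/OO/OX]+0*
p3 X@[XX/XO/OO/OX] terminal +0; root [XX/.O/OO/.X] d4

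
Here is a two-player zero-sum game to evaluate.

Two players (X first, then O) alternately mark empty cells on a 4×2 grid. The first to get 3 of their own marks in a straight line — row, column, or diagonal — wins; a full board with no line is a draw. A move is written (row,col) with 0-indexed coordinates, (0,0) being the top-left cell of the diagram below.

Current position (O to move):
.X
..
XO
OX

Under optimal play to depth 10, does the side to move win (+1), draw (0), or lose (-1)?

value(.X/../XO/OX, O) = 0

[.X/../XO/OX] O move#1: (0,0):+0/OX/../XO/OX*, (1,0):+0/.X/O./XO/OX, (1,1):+0/.X/.O/XO/OX
[OX/../XO/OX] X move#2: (1,0):+0/OX/X./XO/OX*, (1,1):+0/OX/.X/XO/OX
[OX/X./XO/OX] O move#3: (1,1):+0/OX/XO/XO/OX*
[OX/XO/XO/OX] end (terminal +0, X#4); searched .X/../XO/OX to 10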